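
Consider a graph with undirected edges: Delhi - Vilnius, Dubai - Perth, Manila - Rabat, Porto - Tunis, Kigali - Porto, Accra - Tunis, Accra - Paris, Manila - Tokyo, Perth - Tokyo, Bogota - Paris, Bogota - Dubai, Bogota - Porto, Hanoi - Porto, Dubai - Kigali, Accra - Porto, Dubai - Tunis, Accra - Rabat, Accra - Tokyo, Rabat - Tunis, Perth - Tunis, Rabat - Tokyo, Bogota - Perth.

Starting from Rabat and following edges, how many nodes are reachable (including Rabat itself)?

12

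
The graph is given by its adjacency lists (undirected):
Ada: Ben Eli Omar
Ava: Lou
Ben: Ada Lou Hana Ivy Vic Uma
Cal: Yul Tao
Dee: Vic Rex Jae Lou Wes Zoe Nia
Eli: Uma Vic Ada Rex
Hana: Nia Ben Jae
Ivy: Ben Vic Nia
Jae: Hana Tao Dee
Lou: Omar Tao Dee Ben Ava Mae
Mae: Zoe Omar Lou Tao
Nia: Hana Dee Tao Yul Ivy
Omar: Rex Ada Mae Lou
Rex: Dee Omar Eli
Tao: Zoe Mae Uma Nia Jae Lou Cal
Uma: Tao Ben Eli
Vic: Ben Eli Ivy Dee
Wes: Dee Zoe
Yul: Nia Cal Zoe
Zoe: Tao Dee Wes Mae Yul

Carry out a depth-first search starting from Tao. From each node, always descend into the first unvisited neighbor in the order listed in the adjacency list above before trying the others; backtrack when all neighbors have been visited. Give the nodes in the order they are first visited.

Visit Tao
Tao → Zoe
Zoe → Dee
Dee → Vic
Vic → Ben
Ben → Ada
Ada → Eli
Eli → Uma
Eli → Rex
Rex → Omar
Omar → Mae
Mae → Lou
Lou → Ava
Ben → Hana
Hana → Nia
Nia → Yul
Yul → Cal
Nia → Ivy
Hana → Jae
Dee → Wes

Tao, Zoe, Dee, Vic, Ben, Ada, Eli, Uma, Rex, Omar, Mae, Lou, Ava, Hana, Nia, Yul, Cal, Ivy, Jae, Wes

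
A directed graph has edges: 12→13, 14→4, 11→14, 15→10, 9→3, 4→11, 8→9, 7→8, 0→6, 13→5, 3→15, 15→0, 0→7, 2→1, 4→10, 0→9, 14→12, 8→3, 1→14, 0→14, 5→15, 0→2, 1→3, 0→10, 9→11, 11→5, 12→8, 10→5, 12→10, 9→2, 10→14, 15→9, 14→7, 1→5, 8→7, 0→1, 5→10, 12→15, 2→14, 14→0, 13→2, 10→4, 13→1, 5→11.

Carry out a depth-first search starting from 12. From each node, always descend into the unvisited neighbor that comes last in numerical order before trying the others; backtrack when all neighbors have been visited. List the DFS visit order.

12, 15, 10, 14, 7, 8, 9, 11, 5, 3, 2, 1, 4, 0, 6, 13

Visit 12
12 → 15
15 → 10
10 → 14
14 → 7
7 → 8
8 → 9
9 → 11
11 → 5
9 → 3
9 → 2
2 → 1
14 → 4
14 → 0
0 → 6
12 → 13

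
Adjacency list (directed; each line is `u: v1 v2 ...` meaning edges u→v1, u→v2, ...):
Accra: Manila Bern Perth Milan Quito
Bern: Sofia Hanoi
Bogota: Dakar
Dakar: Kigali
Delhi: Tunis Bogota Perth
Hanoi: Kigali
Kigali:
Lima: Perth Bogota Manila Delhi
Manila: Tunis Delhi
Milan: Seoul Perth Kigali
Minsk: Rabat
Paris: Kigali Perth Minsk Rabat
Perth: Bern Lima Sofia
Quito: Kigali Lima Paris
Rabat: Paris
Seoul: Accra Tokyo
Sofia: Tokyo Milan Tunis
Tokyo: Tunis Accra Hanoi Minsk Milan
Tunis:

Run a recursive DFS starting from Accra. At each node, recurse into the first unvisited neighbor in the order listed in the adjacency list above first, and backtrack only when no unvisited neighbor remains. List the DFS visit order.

Visit Accra
Accra → Manila
Manila → Tunis
Manila → Delhi
Delhi → Bogota
Bogota → Dakar
Dakar → Kigali
Delhi → Perth
Perth → Bern
Bern → Sofia
Sofia → Tokyo
Tokyo → Hanoi
Tokyo → Minsk
Minsk → Rabat
Rabat → Paris
Tokyo → Milan
Milan → Seoul
Perth → Lima
Accra → Quito

Accra, Manila, Tunis, Delhi, Bogota, Dakar, Kigali, Perth, Bern, Sofia, Tokyo, Hanoi, Minsk, Rabat, Paris, Milan, Seoul, Lima, Quito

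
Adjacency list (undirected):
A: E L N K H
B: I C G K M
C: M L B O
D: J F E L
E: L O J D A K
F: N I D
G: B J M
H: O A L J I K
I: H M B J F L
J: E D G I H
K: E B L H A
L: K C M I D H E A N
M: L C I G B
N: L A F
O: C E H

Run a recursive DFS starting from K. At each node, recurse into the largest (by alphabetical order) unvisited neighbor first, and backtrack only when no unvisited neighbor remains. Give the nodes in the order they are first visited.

Visit K
K → L
L → N
N → F
F → I
I → M
M → G
G → J
J → H
H → O
O → E
E → D
E → A
O → C
C → B

K, L, N, F, I, M, G, J, H, O, E, D, A, C, B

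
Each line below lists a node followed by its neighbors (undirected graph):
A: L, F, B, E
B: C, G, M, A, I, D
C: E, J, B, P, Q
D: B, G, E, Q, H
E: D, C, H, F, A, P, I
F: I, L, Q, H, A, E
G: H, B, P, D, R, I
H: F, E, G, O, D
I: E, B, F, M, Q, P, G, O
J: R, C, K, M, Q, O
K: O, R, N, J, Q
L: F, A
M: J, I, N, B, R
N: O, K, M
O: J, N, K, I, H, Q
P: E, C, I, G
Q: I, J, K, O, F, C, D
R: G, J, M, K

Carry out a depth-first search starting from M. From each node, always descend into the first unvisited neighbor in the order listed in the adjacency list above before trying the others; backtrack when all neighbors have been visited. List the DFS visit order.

M, J, R, G, H, F, I, E, D, B, C, P, Q, K, O, N, A, L

Visit M
M → J
J → R
R → G
G → H
H → F
F → I
I → E
E → D
D → B
B → C
C → P
C → Q
Q → K
K → O
O → N
B → A
A → L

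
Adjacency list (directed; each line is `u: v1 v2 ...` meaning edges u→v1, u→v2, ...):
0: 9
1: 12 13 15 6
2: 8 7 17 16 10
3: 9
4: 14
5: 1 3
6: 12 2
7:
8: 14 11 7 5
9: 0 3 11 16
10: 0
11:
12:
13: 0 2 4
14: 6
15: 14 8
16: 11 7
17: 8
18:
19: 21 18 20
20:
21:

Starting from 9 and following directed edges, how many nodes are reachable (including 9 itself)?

BFS from 9 visits: 9, 0, 3, 11, 16, 7
Reachable nodes: 6 of 22 total.

6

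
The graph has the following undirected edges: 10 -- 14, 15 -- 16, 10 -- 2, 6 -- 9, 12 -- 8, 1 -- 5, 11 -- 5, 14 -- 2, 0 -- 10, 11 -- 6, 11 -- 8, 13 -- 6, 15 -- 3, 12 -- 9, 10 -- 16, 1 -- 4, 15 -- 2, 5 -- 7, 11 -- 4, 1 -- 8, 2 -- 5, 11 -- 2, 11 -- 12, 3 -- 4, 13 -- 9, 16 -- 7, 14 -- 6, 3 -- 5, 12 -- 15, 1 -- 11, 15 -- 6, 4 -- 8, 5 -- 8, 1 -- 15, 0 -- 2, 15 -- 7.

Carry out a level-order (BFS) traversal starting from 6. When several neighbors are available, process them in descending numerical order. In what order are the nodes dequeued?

Visit 6; enqueue 15, 14, 13, 11, 9 → queue [15, 14, 13, 11, 9]
Visit 15; enqueue 16, 12, 7, 3, 2, 1 → queue [14, 13, 11, 9, 16, 12, 7, 3, 2, 1]
Visit 14; enqueue 10 → queue [13, 11, 9, 16, 12, 7, 3, 2, 1, 10]
Visit 13 → queue [11, 9, 16, 12, 7, 3, 2, 1, 10]
Visit 11; enqueue 8, 5, 4 → queue [9, 16, 12, 7, 3, 2, 1, 10, 8, 5, 4]
Visit 9 → queue [16, 12, 7, 3, 2, 1, 10, 8, 5, 4]
Visit 16 → queue [12, 7, 3, 2, 1, 10, 8, 5, 4]
Visit 12 → queue [7, 3, 2, 1, 10, 8, 5, 4]
Visit 7 → queue [3, 2, 1, 10, 8, 5, 4]
Visit 3 → queue [2, 1, 10, 8, 5, 4]
Visit 2; enqueue 0 → queue [1, 10, 8, 5, 4, 0]
Visit 1 → queue [10, 8, 5, 4, 0]
Visit 10 → queue [8, 5, 4, 0]
Visit 8 → queue [5, 4, 0]
Visit 5 → queue [4, 0]
Visit 4 → queue [0]
Visit 0 → queue []

6 → 15 → 14 → 13 → 11 → 9 → 16 → 12 → 7 → 3 → 2 → 1 → 10 → 8 → 5 → 4 → 0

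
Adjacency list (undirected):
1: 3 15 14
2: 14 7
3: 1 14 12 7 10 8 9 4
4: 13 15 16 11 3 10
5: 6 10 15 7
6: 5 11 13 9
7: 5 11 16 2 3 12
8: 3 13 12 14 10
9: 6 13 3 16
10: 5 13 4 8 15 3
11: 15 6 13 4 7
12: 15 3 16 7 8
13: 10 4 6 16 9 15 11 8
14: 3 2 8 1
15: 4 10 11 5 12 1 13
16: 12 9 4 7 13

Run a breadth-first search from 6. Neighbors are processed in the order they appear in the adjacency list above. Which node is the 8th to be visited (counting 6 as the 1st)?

Visit 6; enqueue 5, 11, 13, 9 → queue [5, 11, 13, 9]
Visit 5; enqueue 10, 15, 7 → queue [11, 13, 9, 10, 15, 7]
Visit 11; enqueue 4 → queue [13, 9, 10, 15, 7, 4]
Visit 13; enqueue 16, 8 → queue [9, 10, 15, 7, 4, 16, 8]
Visit 9; enqueue 3 → queue [10, 15, 7, 4, 16, 8, 3]
Visit 10 → queue [15, 7, 4, 16, 8, 3]
Visit 15; enqueue 12, 1 → queue [7, 4, 16, 8, 3, 12, 1]
Visit 7; enqueue 2 → queue [4, 16, 8, 3, 12, 1, 2]
Visit 4 → queue [16, 8, 3, 12, 1, 2]
Visit 16 → queue [8, 3, 12, 1, 2]
Visit 8; enqueue 14 → queue [3, 12, 1, 2, 14]
Visit 3 → queue [12, 1, 2, 14]
Visit 12 → queue [1, 2, 14]
Visit 1 → queue [2, 14]
Visit 2 → queue [14]
Visit 14 → queue []

Visit order: 6, 5, 11, 13, 9, 10, 15, 7, 4, 16, 8, 3, 12, 1, 2, 14

7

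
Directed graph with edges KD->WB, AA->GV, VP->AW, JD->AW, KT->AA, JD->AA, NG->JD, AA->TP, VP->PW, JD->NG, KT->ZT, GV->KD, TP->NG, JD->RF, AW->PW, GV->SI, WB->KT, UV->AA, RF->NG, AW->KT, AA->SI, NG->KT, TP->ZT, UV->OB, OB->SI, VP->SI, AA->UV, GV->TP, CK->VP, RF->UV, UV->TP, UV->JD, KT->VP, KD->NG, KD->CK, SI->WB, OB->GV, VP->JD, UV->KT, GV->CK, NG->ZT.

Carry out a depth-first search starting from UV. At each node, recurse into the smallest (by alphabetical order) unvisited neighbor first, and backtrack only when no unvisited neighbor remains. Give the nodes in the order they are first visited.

Visit UV
UV → AA
AA → GV
GV → CK
CK → VP
VP → AW
AW → KT
KT → ZT
AW → PW
VP → JD
JD → NG
JD → RF
VP → SI
SI → WB
GV → KD
GV → TP
UV → OB

UV -> AA -> GV -> CK -> VP -> AW -> KT -> ZT -> PW -> JD -> NG -> RF -> SI -> WB -> KD -> TP -> OB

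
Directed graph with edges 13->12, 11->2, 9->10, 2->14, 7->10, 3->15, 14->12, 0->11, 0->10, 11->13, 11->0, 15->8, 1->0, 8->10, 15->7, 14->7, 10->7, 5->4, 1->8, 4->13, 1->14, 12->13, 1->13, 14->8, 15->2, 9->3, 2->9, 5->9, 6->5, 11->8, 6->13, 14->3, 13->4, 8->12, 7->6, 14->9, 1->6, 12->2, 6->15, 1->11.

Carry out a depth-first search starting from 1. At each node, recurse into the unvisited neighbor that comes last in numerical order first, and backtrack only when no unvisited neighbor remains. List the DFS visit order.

1 -> 14 -> 12 -> 13 -> 4 -> 2 -> 9 -> 10 -> 7 -> 6 -> 15 -> 8 -> 5 -> 3 -> 11 -> 0

Visit 1
1 → 14
14 → 12
12 → 13
13 → 4
12 → 2
2 → 9
9 → 10
10 → 7
7 → 6
6 → 15
15 → 8
6 → 5
9 → 3
1 → 11
11 → 0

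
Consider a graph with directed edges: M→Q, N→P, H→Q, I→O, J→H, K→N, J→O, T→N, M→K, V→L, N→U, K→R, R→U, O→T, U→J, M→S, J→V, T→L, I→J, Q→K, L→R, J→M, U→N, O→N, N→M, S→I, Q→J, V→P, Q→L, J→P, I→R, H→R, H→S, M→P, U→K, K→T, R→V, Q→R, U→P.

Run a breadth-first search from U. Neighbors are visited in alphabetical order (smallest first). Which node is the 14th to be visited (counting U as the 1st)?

Visit U; enqueue J, K, N, P → queue [J, K, N, P]
Visit J; enqueue H, M, O, V → queue [K, N, P, H, M, O, V]
Visit K; enqueue R, T → queue [N, P, H, M, O, V, R, T]
Visit N → queue [P, H, M, O, V, R, T]
Visit P → queue [H, M, O, V, R, T]
Visit H; enqueue Q, S → queue [M, O, V, R, T, Q, S]
Visit M → queue [O, V, R, T, Q, S]
Visit O → queue [V, R, T, Q, S]
Visit V; enqueue L → queue [R, T, Q, S, L]
Visit R → queue [T, Q, S, L]
Visit T → queue [Q, S, L]
Visit Q → queue [S, L]
Visit S; enqueue I → queue [L, I]
Visit L → queue [I]
Visit I → queue []

Visit order: U, J, K, N, P, H, M, O, V, R, T, Q, S, L, I

L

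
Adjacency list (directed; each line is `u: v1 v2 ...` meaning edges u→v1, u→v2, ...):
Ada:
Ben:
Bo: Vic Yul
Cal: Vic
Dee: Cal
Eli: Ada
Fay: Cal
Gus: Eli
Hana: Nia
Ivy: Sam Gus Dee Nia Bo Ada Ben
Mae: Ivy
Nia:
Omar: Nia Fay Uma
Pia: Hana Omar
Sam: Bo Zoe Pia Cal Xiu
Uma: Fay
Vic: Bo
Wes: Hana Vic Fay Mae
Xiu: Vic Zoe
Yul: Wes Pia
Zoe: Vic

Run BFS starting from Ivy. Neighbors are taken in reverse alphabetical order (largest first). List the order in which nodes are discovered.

Visit Ivy; enqueue Sam, Nia, Gus, Dee, Bo, Ben, Ada → queue [Sam, Nia, Gus, Dee, Bo, Ben, Ada]
Visit Sam; enqueue Zoe, Xiu, Pia, Cal → queue [Nia, Gus, Dee, Bo, Ben, Ada, Zoe, Xiu, Pia, Cal]
Visit Nia → queue [Gus, Dee, Bo, Ben, Ada, Zoe, Xiu, Pia, Cal]
Visit Gus; enqueue Eli → queue [Dee, Bo, Ben, Ada, Zoe, Xiu, Pia, Cal, Eli]
Visit Dee → queue [Bo, Ben, Ada, Zoe, Xiu, Pia, Cal, Eli]
Visit Bo; enqueue Yul, Vic → queue [Ben, Ada, Zoe, Xiu, Pia, Cal, Eli, Yul, Vic]
Visit Ben → queue [Ada, Zoe, Xiu, Pia, Cal, Eli, Yul, Vic]
Visit Ada → queue [Zoe, Xiu, Pia, Cal, Eli, Yul, Vic]
Visit Zoe → queue [Xiu, Pia, Cal, Eli, Yul, Vic]
Visit Xiu → queue [Pia, Cal, Eli, Yul, Vic]
Visit Pia; enqueue Omar, Hana → queue [Cal, Eli, Yul, Vic, Omar, Hana]
Visit Cal → queue [Eli, Yul, Vic, Omar, Hana]
Visit Eli → queue [Yul, Vic, Omar, Hana]
Visit Yul; enqueue Wes → queue [Vic, Omar, Hana, Wes]
Visit Vic → queue [Omar, Hana, Wes]
Visit Omar; enqueue Uma, Fay → queue [Hana, Wes, Uma, Fay]
Visit Hana → queue [Wes, Uma, Fay]
Visit Wes; enqueue Mae → queue [Uma, Fay, Mae]
Visit Uma → queue [Fay, Mae]
Visit Fay → queue [Mae]
Visit Mae → queue []

Ivy -> Sam -> Nia -> Gus -> Dee -> Bo -> Ben -> Ada -> Zoe -> Xiu -> Pia -> Cal -> Eli -> Yul -> Vic -> Omar -> Hana -> Wes -> Uma -> Fay -> Mae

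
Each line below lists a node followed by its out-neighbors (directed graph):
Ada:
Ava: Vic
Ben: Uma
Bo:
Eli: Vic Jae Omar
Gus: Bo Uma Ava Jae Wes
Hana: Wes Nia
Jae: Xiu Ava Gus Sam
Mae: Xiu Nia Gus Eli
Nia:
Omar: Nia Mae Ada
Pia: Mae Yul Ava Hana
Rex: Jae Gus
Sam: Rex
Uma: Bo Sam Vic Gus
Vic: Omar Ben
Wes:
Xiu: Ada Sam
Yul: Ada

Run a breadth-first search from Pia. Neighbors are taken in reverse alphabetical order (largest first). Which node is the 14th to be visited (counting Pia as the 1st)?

Visit Pia; enqueue Yul, Mae, Hana, Ava → queue [Yul, Mae, Hana, Ava]
Visit Yul; enqueue Ada → queue [Mae, Hana, Ava, Ada]
Visit Mae; enqueue Xiu, Nia, Gus, Eli → queue [Hana, Ava, Ada, Xiu, Nia, Gus, Eli]
Visit Hana; enqueue Wes → queue [Ava, Ada, Xiu, Nia, Gus, Eli, Wes]
Visit Ava; enqueue Vic → queue [Ada, Xiu, Nia, Gus, Eli, Wes, Vic]
Visit Ada → queue [Xiu, Nia, Gus, Eli, Wes, Vic]
Visit Xiu; enqueue Sam → queue [Nia, Gus, Eli, Wes, Vic, Sam]
Visit Nia → queue [Gus, Eli, Wes, Vic, Sam]
Visit Gus; enqueue Uma, Jae, Bo → queue [Eli, Wes, Vic, Sam, Uma, Jae, Bo]
Visit Eli; enqueue Omar → queue [Wes, Vic, Sam, Uma, Jae, Bo, Omar]
Visit Wes → queue [Vic, Sam, Uma, Jae, Bo, Omar]
Visit Vic; enqueue Ben → queue [Sam, Uma, Jae, Bo, Omar, Ben]
Visit Sam; enqueue Rex → queue [Uma, Jae, Bo, Omar, Ben, Rex]
Visit Uma → queue [Jae, Bo, Omar, Ben, Rex]
Visit Jae → queue [Bo, Omar, Ben, Rex]
Visit Bo → queue [Omar, Ben, Rex]
Visit Omar → queue [Ben, Rex]
Visit Ben → queue [Rex]
Visit Rex → queue []

Visit order: Pia, Yul, Mae, Hana, Ava, Ada, Xiu, Nia, Gus, Eli, Wes, Vic, Sam, Uma, Jae, Bo, Omar, Ben, Rex

Uma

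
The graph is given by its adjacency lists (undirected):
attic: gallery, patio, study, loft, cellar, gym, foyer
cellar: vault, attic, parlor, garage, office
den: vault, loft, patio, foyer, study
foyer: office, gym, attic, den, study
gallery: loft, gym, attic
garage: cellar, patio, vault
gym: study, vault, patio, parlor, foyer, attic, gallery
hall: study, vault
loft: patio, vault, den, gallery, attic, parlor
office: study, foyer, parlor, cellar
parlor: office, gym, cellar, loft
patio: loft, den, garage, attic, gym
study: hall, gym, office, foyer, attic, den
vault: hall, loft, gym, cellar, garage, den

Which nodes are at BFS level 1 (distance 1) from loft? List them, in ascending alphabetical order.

attic, den, gallery, parlor, patio, vault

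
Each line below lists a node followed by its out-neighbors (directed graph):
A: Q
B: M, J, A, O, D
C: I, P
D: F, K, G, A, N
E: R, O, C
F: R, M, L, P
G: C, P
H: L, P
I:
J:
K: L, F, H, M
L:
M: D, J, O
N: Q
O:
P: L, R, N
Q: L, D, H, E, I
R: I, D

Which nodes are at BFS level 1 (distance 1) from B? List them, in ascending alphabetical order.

A, D, J, M, O

Level 0: B
Level 1: A, D, J, M, O
Level 2: F, G, K, N, Q
Level 3: C, E, H, I, L, P, R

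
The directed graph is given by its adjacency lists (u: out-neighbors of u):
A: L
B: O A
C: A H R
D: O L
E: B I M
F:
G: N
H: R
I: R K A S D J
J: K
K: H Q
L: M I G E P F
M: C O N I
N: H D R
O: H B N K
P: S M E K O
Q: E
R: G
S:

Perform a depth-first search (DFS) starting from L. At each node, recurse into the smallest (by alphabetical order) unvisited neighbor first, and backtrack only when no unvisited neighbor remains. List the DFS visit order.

L -> E -> B -> A -> O -> H -> R -> G -> N -> D -> K -> Q -> I -> J -> S -> M -> C -> F -> P

Visit L
L → E
E → B
B → A
B → O
O → H
H → R
R → G
G → N
N → D
O → K
K → Q
E → I
I → J
I → S
E → M
M → C
L → F
L → P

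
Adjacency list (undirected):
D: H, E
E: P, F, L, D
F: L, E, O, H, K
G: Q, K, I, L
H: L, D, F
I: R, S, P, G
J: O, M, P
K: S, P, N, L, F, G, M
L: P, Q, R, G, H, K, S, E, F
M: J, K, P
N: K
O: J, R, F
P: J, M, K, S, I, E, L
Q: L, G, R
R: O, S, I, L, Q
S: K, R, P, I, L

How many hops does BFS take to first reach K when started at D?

3

Level 0: D
Level 1: E, H
Level 2: F, L, P
Level 3: G, I, J, K, M, O, Q, R, S
Level 4: N
K first appears at level 3.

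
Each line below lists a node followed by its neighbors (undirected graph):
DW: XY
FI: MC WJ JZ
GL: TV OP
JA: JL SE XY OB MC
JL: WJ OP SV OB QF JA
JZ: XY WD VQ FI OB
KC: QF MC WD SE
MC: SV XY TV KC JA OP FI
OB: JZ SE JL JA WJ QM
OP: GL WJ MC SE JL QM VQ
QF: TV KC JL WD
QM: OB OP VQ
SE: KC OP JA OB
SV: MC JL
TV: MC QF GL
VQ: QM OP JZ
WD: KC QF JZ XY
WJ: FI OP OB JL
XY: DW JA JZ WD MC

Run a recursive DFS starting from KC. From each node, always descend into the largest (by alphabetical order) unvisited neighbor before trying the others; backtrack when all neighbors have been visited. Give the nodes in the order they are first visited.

KC, WD, XY, MC, TV, QF, JL, WJ, OP, VQ, QM, OB, SE, JA, JZ, FI, GL, SV, DW

Visit KC
KC → WD
WD → XY
XY → MC
MC → TV
TV → QF
QF → JL
JL → WJ
WJ → OP
OP → VQ
VQ → QM
QM → OB
OB → SE
SE → JA
OB → JZ
JZ → FI
OP → GL
JL → SV
XY → DW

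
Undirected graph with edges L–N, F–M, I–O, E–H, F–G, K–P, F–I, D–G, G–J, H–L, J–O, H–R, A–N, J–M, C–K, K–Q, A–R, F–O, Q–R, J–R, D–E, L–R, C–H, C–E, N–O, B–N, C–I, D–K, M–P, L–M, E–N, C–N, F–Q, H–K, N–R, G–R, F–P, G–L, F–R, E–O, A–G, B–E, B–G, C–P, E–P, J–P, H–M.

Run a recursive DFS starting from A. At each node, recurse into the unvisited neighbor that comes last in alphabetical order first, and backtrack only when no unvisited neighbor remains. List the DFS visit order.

Visit A
A → R
R → Q
Q → K
K → P
P → M
M → L
L → N
N → O
O → J
J → G
G → F
F → I
I → C
C → H
H → E
E → D
E → B

A -> R -> Q -> K -> P -> M -> L -> N -> O -> J -> G -> F -> I -> C -> H -> E -> D -> B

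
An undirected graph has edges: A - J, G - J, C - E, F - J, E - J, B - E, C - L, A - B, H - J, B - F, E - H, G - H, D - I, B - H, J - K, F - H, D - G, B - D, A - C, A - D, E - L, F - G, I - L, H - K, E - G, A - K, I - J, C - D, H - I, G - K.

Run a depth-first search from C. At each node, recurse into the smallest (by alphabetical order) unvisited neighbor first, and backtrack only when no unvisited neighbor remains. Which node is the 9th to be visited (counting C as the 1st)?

J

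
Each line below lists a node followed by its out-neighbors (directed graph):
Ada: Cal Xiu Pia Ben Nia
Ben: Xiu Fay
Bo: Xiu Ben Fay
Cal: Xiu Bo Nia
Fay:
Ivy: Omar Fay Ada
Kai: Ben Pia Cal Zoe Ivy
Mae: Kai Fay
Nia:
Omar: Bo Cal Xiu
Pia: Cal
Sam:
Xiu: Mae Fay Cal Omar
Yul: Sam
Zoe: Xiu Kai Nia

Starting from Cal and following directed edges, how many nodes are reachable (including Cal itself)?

13

BFS from Cal visits: Cal, Xiu, Nia, Bo, Omar, Mae, Fay, Ben, Kai, Zoe, Pia, Ivy, Ada
Reachable nodes: 13 of 15 total.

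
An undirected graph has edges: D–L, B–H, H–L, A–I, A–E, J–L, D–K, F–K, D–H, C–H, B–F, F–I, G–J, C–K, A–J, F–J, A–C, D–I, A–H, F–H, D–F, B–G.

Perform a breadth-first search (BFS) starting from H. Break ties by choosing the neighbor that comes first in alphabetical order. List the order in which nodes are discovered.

H -> A -> B -> C -> D -> F -> L -> E -> I -> J -> G -> K

Visit H; enqueue A, B, C, D, F, L → queue [A, B, C, D, F, L]
Visit A; enqueue E, I, J → queue [B, C, D, F, L, E, I, J]
Visit B; enqueue G → queue [C, D, F, L, E, I, J, G]
Visit C; enqueue K → queue [D, F, L, E, I, J, G, K]
Visit D → queue [F, L, E, I, J, G, K]
Visit F → queue [L, E, I, J, G, K]
Visit L → queue [E, I, J, G, K]
Visit E → queue [I, J, G, K]
Visit I → queue [J, G, K]
Visit J → queue [G, K]
Visit G → queue [K]
Visit K → queue []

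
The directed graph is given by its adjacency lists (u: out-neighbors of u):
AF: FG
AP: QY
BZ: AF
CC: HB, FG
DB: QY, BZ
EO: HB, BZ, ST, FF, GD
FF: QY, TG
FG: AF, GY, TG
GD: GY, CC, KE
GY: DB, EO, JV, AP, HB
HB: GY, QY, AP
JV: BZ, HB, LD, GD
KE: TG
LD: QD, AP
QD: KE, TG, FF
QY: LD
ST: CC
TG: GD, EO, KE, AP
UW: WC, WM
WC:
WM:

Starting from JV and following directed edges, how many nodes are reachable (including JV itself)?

18

BFS from JV visits: JV, BZ, GD, HB, LD, AF, CC, GY, KE, AP, QY, QD, FG, DB, EO, TG, FF, ST
Reachable nodes: 18 of 21 total.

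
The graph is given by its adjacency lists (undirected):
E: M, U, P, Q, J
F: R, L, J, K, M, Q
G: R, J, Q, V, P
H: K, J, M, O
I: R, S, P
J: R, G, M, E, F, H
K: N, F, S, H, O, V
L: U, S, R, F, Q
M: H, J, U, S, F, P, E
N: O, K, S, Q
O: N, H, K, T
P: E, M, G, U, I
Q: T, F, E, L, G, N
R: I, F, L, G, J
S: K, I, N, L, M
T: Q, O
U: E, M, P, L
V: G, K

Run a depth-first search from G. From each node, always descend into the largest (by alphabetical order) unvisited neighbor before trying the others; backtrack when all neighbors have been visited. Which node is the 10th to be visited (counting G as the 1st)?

M

Visit G
G → V
V → K
K → S
S → N
N → Q
Q → T
T → O
O → H
H → M
M → U
U → P
P → I
I → R
R → L
L → F
F → J
J → E

Visit order: G, V, K, S, N, Q, T, O, H, M, U, P, I, R, L, F, J, E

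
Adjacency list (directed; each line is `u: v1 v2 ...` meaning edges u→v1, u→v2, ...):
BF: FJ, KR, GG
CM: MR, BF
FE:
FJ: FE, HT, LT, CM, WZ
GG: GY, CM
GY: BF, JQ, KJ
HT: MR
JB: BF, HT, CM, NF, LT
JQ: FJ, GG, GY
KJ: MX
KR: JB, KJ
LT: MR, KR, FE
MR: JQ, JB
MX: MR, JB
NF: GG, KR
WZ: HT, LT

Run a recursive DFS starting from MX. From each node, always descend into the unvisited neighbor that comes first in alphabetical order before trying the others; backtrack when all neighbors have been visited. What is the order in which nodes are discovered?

Visit MX
MX → JB
JB → BF
BF → FJ
FJ → CM
CM → MR
MR → JQ
JQ → GG
GG → GY
GY → KJ
FJ → FE
FJ → HT
FJ → LT
LT → KR
FJ → WZ
JB → NF

MX, JB, BF, FJ, CM, MR, JQ, GG, GY, KJ, FE, HT, LT, KR, WZ, NF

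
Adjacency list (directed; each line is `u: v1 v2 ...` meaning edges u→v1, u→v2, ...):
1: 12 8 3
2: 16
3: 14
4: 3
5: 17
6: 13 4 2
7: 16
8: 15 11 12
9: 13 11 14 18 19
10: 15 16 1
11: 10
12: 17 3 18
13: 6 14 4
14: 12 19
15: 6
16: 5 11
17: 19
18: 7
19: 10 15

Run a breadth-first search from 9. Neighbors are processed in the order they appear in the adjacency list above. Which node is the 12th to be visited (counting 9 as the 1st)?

15

Visit 9; enqueue 13, 11, 14, 18, 19 → queue [13, 11, 14, 18, 19]
Visit 13; enqueue 6, 4 → queue [11, 14, 18, 19, 6, 4]
Visit 11; enqueue 10 → queue [14, 18, 19, 6, 4, 10]
Visit 14; enqueue 12 → queue [18, 19, 6, 4, 10, 12]
Visit 18; enqueue 7 → queue [19, 6, 4, 10, 12, 7]
Visit 19; enqueue 15 → queue [6, 4, 10, 12, 7, 15]
Visit 6; enqueue 2 → queue [4, 10, 12, 7, 15, 2]
Visit 4; enqueue 3 → queue [10, 12, 7, 15, 2, 3]
Visit 10; enqueue 16, 1 → queue [12, 7, 15, 2, 3, 16, 1]
Visit 12; enqueue 17 → queue [7, 15, 2, 3, 16, 1, 17]
Visit 7 → queue [15, 2, 3, 16, 1, 17]
Visit 15 → queue [2, 3, 16, 1, 17]
Visit 2 → queue [3, 16, 1, 17]
Visit 3 → queue [16, 1, 17]
Visit 16; enqueue 5 → queue [1, 17, 5]
Visit 1; enqueue 8 → queue [17, 5, 8]
Visit 17 → queue [5, 8]
Visit 5 → queue [8]
Visit 8 → queue []

Visit order: 9, 13, 11, 14, 18, 19, 6, 4, 10, 12, 7, 15, 2, 3, 16, 1, 17, 5, 8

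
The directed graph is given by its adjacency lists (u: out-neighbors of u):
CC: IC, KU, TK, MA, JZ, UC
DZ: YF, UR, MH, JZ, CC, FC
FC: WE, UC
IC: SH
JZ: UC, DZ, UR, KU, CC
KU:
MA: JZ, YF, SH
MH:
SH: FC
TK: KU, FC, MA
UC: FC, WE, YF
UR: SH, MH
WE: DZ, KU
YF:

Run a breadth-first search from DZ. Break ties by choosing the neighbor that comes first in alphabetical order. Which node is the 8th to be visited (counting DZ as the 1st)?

IC

Visit DZ; enqueue CC, FC, JZ, MH, UR, YF → queue [CC, FC, JZ, MH, UR, YF]
Visit CC; enqueue IC, KU, MA, TK, UC → queue [FC, JZ, MH, UR, YF, IC, KU, MA, TK, UC]
Visit FC; enqueue WE → queue [JZ, MH, UR, YF, IC, KU, MA, TK, UC, WE]
Visit JZ → queue [MH, UR, YF, IC, KU, MA, TK, UC, WE]
Visit MH → queue [UR, YF, IC, KU, MA, TK, UC, WE]
Visit UR; enqueue SH → queue [YF, IC, KU, MA, TK, UC, WE, SH]
Visit YF → queue [IC, KU, MA, TK, UC, WE, SH]
Visit IC → queue [KU, MA, TK, UC, WE, SH]
Visit KU → queue [MA, TK, UC, WE, SH]
Visit MA → queue [TK, UC, WE, SH]
Visit TK → queue [UC, WE, SH]
Visit UC → queue [WE, SH]
Visit WE → queue [SH]
Visit SH → queue []

Visit order: DZ, CC, FC, JZ, MH, UR, YF, IC, KU, MA, TK, UC, WE, SH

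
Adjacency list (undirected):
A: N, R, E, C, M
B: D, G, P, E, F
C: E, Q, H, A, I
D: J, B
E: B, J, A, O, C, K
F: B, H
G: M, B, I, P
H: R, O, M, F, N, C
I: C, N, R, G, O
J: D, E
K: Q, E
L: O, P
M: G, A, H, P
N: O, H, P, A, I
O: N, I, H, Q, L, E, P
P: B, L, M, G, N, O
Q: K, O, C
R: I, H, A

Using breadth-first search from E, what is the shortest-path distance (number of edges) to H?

2

Level 0: E
Level 1: A, B, C, J, K, O
Level 2: D, F, G, H, I, L, M, N, P, Q, R
H first appears at level 2.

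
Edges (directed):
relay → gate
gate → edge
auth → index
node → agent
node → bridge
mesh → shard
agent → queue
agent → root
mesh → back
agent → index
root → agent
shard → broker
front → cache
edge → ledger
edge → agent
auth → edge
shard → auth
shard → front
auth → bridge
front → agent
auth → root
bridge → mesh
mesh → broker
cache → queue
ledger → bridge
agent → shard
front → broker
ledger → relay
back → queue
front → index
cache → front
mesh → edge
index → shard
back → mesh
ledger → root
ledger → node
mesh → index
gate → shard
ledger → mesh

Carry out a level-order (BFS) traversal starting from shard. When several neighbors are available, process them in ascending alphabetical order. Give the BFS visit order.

shard → auth → broker → front → bridge → edge → index → root → agent → cache → mesh → ledger → queue → back → node → relay → gate

Visit shard; enqueue auth, broker, front → queue [auth, broker, front]
Visit auth; enqueue bridge, edge, index, root → queue [broker, front, bridge, edge, index, root]
Visit broker → queue [front, bridge, edge, index, root]
Visit front; enqueue agent, cache → queue [bridge, edge, index, root, agent, cache]
Visit bridge; enqueue mesh → queue [edge, index, root, agent, cache, mesh]
Visit edge; enqueue ledger → queue [index, root, agent, cache, mesh, ledger]
Visit index → queue [root, agent, cache, mesh, ledger]
Visit root → queue [agent, cache, mesh, ledger]
Visit agent; enqueue queue → queue [cache, mesh, ledger, queue]
Visit cache → queue [mesh, ledger, queue]
Visit mesh; enqueue back → queue [ledger, queue, back]
Visit ledger; enqueue node, relay → queue [queue, back, node, relay]
Visit queue → queue [back, node, relay]
Visit back → queue [node, relay]
Visit node → queue [relay]
Visit relay; enqueue gate → queue [gate]
Visit gate → queue []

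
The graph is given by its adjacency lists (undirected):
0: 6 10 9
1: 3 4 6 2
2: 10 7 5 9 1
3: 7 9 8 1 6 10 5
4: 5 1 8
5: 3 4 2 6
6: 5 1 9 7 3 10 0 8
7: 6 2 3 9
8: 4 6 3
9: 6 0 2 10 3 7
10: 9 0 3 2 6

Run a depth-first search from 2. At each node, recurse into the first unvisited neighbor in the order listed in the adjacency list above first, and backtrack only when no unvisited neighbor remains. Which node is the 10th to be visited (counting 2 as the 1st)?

1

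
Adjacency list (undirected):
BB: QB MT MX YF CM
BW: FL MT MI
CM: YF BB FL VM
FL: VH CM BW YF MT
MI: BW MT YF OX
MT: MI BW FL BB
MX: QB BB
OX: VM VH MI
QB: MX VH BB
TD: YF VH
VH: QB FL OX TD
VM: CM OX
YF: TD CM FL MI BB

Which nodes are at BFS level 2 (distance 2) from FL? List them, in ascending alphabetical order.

Level 0: FL
Level 1: BW, CM, MT, VH, YF
Level 2: BB, MI, OX, QB, TD, VM
Level 3: MX

BB, MI, OX, QB, TD, VM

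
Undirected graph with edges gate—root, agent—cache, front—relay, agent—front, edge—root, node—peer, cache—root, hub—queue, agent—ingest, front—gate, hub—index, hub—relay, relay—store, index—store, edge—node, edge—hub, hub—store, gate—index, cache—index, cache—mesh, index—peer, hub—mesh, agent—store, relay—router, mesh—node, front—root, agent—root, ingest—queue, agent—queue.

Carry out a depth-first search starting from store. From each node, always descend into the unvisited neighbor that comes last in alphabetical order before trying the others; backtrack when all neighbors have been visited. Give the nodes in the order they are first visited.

Visit store
store → relay
relay → router
relay → hub
hub → queue
queue → ingest
ingest → agent
agent → root
root → gate
gate → index
index → peer
peer → node
node → mesh
mesh → cache
node → edge
gate → front

store relay router hub queue ingest agent root gate index peer node mesh cache edge front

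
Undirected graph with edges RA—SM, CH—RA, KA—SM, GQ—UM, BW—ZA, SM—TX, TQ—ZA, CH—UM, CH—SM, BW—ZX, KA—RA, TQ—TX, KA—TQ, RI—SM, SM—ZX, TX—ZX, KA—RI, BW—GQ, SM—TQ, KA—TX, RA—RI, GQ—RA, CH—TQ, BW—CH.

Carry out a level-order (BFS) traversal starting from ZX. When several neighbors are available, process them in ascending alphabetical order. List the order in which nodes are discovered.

Visit ZX; enqueue BW, SM, TX → queue [BW, SM, TX]
Visit BW; enqueue CH, GQ, ZA → queue [SM, TX, CH, GQ, ZA]
Visit SM; enqueue KA, RA, RI, TQ → queue [TX, CH, GQ, ZA, KA, RA, RI, TQ]
Visit TX → queue [CH, GQ, ZA, KA, RA, RI, TQ]
Visit CH; enqueue UM → queue [GQ, ZA, KA, RA, RI, TQ, UM]
Visit GQ → queue [ZA, KA, RA, RI, TQ, UM]
Visit ZA → queue [KA, RA, RI, TQ, UM]
Visit KA → queue [RA, RI, TQ, UM]
Visit RA → queue [RI, TQ, UM]
Visit RI → queue [TQ, UM]
Visit TQ → queue [UM]
Visit UM → queue []

ZX -> BW -> SM -> TX -> CH -> GQ -> ZA -> KA -> RA -> RI -> TQ -> UM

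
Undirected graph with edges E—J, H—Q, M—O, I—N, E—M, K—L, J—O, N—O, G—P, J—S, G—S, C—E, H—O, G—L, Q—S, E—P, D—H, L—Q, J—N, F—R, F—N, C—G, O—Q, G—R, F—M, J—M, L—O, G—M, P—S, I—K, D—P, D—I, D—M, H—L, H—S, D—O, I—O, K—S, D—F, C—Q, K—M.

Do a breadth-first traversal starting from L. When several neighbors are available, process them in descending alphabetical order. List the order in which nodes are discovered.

Visit L; enqueue Q, O, K, H, G → queue [Q, O, K, H, G]
Visit Q; enqueue S, C → queue [O, K, H, G, S, C]
Visit O; enqueue N, M, J, I, D → queue [K, H, G, S, C, N, M, J, I, D]
Visit K → queue [H, G, S, C, N, M, J, I, D]
Visit H → queue [G, S, C, N, M, J, I, D]
Visit G; enqueue R, P → queue [S, C, N, M, J, I, D, R, P]
Visit S → queue [C, N, M, J, I, D, R, P]
Visit C; enqueue E → queue [N, M, J, I, D, R, P, E]
Visit N; enqueue F → queue [M, J, I, D, R, P, E, F]
Visit M → queue [J, I, D, R, P, E, F]
Visit J → queue [I, D, R, P, E, F]
Visit I → queue [D, R, P, E, F]
Visit D → queue [R, P, E, F]
Visit R → queue [P, E, F]
Visit P → queue [E, F]
Visit E → queue [F]
Visit F → queue []

L, Q, O, K, H, G, S, C, N, M, J, I, D, R, P, E, F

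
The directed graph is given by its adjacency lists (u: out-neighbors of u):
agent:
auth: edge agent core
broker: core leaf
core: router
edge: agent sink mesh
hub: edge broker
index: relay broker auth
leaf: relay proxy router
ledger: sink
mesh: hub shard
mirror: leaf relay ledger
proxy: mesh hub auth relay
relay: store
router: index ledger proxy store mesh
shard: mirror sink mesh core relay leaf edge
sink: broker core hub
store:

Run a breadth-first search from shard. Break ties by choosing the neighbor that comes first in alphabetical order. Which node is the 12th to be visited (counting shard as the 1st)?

hub

Visit shard; enqueue core, edge, leaf, mesh, mirror, relay, sink → queue [core, edge, leaf, mesh, mirror, relay, sink]
Visit core; enqueue router → queue [edge, leaf, mesh, mirror, relay, sink, router]
Visit edge; enqueue agent → queue [leaf, mesh, mirror, relay, sink, router, agent]
Visit leaf; enqueue proxy → queue [mesh, mirror, relay, sink, router, agent, proxy]
Visit mesh; enqueue hub → queue [mirror, relay, sink, router, agent, proxy, hub]
Visit mirror; enqueue ledger → queue [relay, sink, router, agent, proxy, hub, ledger]
Visit relay; enqueue store → queue [sink, router, agent, proxy, hub, ledger, store]
Visit sink; enqueue broker → queue [router, agent, proxy, hub, ledger, store, broker]
Visit router; enqueue index → queue [agent, proxy, hub, ledger, store, broker, index]
Visit agent → queue [proxy, hub, ledger, store, broker, index]
Visit proxy; enqueue auth → queue [hub, ledger, store, broker, index, auth]
Visit hub → queue [ledger, store, broker, index, auth]
Visit ledger → queue [store, broker, index, auth]
Visit store → queue [broker, index, auth]
Visit broker → queue [index, auth]
Visit index → queue [auth]
Visit auth → queue []

Visit order: shard, core, edge, leaf, mesh, mirror, relay, sink, router, agent, proxy, hub, ledger, store, broker, index, auth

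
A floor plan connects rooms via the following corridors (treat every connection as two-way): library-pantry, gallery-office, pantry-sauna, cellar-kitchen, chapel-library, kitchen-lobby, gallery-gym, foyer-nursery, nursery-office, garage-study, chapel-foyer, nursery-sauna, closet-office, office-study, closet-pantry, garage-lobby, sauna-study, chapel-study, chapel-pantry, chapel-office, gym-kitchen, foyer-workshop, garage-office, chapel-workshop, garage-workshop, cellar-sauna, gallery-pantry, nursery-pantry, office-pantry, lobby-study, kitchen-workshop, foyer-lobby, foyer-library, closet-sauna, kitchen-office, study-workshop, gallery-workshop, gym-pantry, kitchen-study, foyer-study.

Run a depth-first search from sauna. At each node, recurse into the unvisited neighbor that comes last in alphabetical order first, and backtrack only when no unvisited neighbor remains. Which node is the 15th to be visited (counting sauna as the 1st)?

closet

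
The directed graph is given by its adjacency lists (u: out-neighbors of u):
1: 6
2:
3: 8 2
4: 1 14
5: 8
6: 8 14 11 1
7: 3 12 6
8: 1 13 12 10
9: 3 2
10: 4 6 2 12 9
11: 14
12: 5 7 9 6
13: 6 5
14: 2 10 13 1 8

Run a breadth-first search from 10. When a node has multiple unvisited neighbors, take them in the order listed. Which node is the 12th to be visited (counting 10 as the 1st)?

Visit 10; enqueue 4, 6, 2, 12, 9 → queue [4, 6, 2, 12, 9]
Visit 4; enqueue 1, 14 → queue [6, 2, 12, 9, 1, 14]
Visit 6; enqueue 8, 11 → queue [2, 12, 9, 1, 14, 8, 11]
Visit 2 → queue [12, 9, 1, 14, 8, 11]
Visit 12; enqueue 5, 7 → queue [9, 1, 14, 8, 11, 5, 7]
Visit 9; enqueue 3 → queue [1, 14, 8, 11, 5, 7, 3]
Visit 1 → queue [14, 8, 11, 5, 7, 3]
Visit 14; enqueue 13 → queue [8, 11, 5, 7, 3, 13]
Visit 8 → queue [11, 5, 7, 3, 13]
Visit 11 → queue [5, 7, 3, 13]
Visit 5 → queue [7, 3, 13]
Visit 7 → queue [3, 13]
Visit 3 → queue [13]
Visit 13 → queue []

Visit order: 10, 4, 6, 2, 12, 9, 1, 14, 8, 11, 5, 7, 3, 13

7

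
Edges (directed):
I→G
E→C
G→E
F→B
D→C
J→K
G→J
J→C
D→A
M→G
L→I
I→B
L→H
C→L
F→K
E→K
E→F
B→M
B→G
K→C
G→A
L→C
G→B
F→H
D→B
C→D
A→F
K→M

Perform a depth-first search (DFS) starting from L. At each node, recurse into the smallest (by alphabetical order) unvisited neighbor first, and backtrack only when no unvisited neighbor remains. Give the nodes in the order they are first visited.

Visit L
L → C
C → D
D → A
A → F
F → B
B → G
G → E
E → K
K → M
G → J
F → H
L → I

L -> C -> D -> A -> F -> B -> G -> E -> K -> M -> J -> H -> I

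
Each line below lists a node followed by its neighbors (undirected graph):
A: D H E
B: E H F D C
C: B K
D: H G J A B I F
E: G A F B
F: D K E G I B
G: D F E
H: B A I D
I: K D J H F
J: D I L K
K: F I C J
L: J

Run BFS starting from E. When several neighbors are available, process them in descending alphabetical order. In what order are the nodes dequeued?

Visit E; enqueue G, F, B, A → queue [G, F, B, A]
Visit G; enqueue D → queue [F, B, A, D]
Visit F; enqueue K, I → queue [B, A, D, K, I]
Visit B; enqueue H, C → queue [A, D, K, I, H, C]
Visit A → queue [D, K, I, H, C]
Visit D; enqueue J → queue [K, I, H, C, J]
Visit K → queue [I, H, C, J]
Visit I → queue [H, C, J]
Visit H → queue [C, J]
Visit C → queue [J]
Visit J; enqueue L → queue [L]
Visit L → queue []

E, G, F, B, A, D, K, I, H, C, J, L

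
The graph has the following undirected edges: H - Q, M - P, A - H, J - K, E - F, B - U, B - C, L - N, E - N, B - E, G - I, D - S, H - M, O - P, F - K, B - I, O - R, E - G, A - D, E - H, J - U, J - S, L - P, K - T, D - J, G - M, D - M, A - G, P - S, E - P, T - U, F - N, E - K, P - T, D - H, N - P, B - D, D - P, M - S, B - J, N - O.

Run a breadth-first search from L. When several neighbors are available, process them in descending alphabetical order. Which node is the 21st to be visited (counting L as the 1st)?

Visit L; enqueue P, N → queue [P, N]
Visit P; enqueue T, S, O, M, E, D → queue [N, T, S, O, M, E, D]
Visit N; enqueue F → queue [T, S, O, M, E, D, F]
Visit T; enqueue U, K → queue [S, O, M, E, D, F, U, K]
Visit S; enqueue J → queue [O, M, E, D, F, U, K, J]
Visit O; enqueue R → queue [M, E, D, F, U, K, J, R]
Visit M; enqueue H, G → queue [E, D, F, U, K, J, R, H, G]
Visit E; enqueue B → queue [D, F, U, K, J, R, H, G, B]
Visit D; enqueue A → queue [F, U, K, J, R, H, G, B, A]
Visit F → queue [U, K, J, R, H, G, B, A]
Visit U → queue [K, J, R, H, G, B, A]
Visit K → queue [J, R, H, G, B, A]
Visit J → queue [R, H, G, B, A]
Visit R → queue [H, G, B, A]
Visit H; enqueue Q → queue [G, B, A, Q]
Visit G; enqueue I → queue [B, A, Q, I]
Visit B; enqueue C → queue [A, Q, I, C]
Visit A → queue [Q, I, C]
Visit Q → queue [I, C]
Visit I → queue [C]
Visit C → queue []

Visit order: L, P, N, T, S, O, M, E, D, F, U, K, J, R, H, G, B, A, Q, I, C

C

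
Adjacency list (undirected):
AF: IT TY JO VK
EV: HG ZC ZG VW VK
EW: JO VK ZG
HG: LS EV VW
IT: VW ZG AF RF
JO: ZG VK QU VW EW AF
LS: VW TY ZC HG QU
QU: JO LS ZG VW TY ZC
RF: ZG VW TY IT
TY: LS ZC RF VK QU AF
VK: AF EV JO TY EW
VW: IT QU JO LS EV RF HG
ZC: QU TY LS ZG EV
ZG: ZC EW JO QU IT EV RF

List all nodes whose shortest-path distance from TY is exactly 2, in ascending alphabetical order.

EV, EW, HG, IT, JO, VW, ZG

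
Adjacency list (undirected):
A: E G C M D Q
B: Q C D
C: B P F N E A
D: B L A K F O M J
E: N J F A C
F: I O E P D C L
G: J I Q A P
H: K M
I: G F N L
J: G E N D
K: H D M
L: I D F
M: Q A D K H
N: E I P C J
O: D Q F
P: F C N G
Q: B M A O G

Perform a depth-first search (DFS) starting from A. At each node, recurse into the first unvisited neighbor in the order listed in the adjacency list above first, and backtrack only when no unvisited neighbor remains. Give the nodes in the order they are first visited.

A, E, N, I, G, J, D, B, Q, M, K, H, O, F, P, C, L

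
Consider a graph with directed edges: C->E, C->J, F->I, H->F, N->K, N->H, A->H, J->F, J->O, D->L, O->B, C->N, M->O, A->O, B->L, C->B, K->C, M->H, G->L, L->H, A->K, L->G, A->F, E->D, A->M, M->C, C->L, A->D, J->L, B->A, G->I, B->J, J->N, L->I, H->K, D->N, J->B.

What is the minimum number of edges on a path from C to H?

Level 0: C
Level 1: B, E, J, L, N
Level 2: A, D, F, G, H, I, K, O
Level 3: M
H first appears at level 2.

2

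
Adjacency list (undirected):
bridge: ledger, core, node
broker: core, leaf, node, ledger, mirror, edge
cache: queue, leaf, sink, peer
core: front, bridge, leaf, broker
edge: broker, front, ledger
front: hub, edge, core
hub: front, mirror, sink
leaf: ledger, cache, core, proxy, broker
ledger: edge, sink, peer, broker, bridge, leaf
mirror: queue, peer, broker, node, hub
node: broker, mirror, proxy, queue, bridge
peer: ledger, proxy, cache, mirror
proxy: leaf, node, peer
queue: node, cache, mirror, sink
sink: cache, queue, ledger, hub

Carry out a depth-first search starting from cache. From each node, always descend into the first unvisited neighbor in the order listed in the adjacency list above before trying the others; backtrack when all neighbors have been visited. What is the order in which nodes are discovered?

Visit cache
cache → queue
queue → node
node → broker
broker → core
core → front
front → hub
hub → mirror
mirror → peer
peer → ledger
ledger → edge
ledger → sink
ledger → bridge
ledger → leaf
leaf → proxy

cache, queue, node, broker, core, front, hub, mirror, peer, ledger, edge, sink, bridge, leaf, proxy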